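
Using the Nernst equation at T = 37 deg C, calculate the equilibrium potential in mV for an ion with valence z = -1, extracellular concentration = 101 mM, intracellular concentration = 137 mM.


E = (RT/(zF)) * ln(C_out/C_in)
T = 37 + 273.15 = 310.15 K
E = (8.314 * 310.15 / (-1 * 96485)) * ln(101/137)
E = 8.147 mV


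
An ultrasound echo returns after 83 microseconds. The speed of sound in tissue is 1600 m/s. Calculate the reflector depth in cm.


depth = c * t / 2
t = 83 us = 8.3000e-05 s
depth = 1600 * 8.3000e-05 / 2
depth = 0.0664 m = 6.64 cm


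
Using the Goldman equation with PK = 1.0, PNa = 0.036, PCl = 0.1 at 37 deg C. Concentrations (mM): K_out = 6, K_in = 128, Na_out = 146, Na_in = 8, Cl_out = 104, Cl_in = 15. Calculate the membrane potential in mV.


Vm = (RT/F)*ln((PK*Ko + PNa*Nao + PCl*Cli)/(PK*Ki + PNa*Nai + PCl*Clo))
Numer = 12.756, Denom = 138.688
Vm = -63.77 mV


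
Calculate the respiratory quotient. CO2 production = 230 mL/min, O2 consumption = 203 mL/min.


RQ = VCO2 / VO2
RQ = 230 / 203
RQ = 1.133


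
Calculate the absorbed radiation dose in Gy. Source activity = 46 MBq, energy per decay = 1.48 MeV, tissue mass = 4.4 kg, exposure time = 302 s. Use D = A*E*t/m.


A = 46 MBq = 4.6000e+07 Bq
E = 1.48 MeV = 2.37096e-13 J
D = A*E*t/m = 4.6000e+07*2.37096e-13*302/4.4
D = 7.4858e-04 Gy


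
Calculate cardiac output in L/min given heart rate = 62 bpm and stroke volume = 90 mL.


CO = HR * SV
CO = 62 * 90 / 1000
CO = 5.58 L/min


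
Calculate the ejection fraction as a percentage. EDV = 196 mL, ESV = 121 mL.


SV = EDV - ESV = 196 - 121 = 75 mL
EF = SV/EDV * 100 = 75/196 * 100
EF = 38.27%


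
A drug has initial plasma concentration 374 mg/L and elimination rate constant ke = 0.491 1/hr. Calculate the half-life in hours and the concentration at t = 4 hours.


t_half = ln(2) / ke = 0.693147 / 0.491 = 1.412 hr
C(t) = C0 * exp(-ke*t) = 374 * exp(-0.491*4)
C(4) = 52.47 mg/L


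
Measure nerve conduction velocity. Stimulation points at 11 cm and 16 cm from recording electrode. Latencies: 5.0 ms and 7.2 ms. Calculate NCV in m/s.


Distance = (16 - 11) / 100 = 0.05 m
dt = (7.2 - 5.0) / 1000 = 0.0022 s
NCV = dist / dt = 22.73 m/s


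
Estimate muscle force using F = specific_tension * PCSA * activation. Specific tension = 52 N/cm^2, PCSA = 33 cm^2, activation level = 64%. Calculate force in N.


F = sigma * PCSA * activation
F = 52 * 33 * 0.64
F = 1098 N


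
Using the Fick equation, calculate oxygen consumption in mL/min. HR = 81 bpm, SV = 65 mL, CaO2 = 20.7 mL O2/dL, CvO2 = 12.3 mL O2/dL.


CO = HR*SV = 81*65/1000 = 5.265 L/min
a-v O2 diff = 20.7 - 12.3 = 8.4 mL/dL
VO2 = CO * (CaO2-CvO2) * 10 dL/L
VO2 = 5.265 * 8.4 * 10
VO2 = 442.3 mL/min


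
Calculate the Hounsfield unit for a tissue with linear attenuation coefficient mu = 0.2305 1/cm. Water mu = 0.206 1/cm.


HU = ((mu_tissue - mu_water) / mu_water) * 1000
HU = ((0.2305 - 0.206) / 0.206) * 1000
HU = 118.9


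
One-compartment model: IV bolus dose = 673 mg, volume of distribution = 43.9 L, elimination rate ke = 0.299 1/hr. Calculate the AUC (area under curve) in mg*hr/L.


C0 = Dose/Vd = 673/43.9 = 15.3303 mg/L
AUC = C0/ke = 15.3303/0.299
AUC = 51.27 mg*hr/L


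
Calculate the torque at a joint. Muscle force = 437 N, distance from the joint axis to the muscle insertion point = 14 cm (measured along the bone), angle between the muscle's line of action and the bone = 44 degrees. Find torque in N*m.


Torque = F * d * sin(theta)   (moment arm = d*sin(theta))
d = 14 cm = 0.14 m
Torque = 437 * 0.14 * sin(44)
Torque = 42.5 N*m


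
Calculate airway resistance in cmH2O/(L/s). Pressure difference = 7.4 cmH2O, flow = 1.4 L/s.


R = dP / flow
R = 7.4 / 1.4
R = 5.286 cmH2O/(L/s)


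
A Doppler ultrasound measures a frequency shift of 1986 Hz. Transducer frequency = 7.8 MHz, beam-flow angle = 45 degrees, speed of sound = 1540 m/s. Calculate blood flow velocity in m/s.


v = fd * c / (2 * f0 * cos(theta))
v = 1986 * 1540 / (2 * 7.8000e+06 * cos(45))
v = 0.2773 m/s


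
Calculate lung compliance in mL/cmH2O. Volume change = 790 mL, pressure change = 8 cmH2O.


C = dV / dP
C = 790 / 8
C = 98.75 mL/cmH2O


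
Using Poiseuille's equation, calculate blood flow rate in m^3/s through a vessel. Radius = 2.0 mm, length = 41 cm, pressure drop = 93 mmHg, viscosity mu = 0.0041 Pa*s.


Q = pi*r^4*dP / (8*mu*L)
r = 0.002 m, L = 0.41 m
dP = 93 mmHg = 12398.946 Pa
Q = 4.6344e-05 m^3/s


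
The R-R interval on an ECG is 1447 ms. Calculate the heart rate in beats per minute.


HR = 60 / RR_interval(s)
RR = 1447 ms = 1.447 s
HR = 60 / 1.447 = 41.47 bpm


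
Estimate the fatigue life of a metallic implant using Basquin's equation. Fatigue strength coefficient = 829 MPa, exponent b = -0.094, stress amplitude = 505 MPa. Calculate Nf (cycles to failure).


sigma_a = sigma_f' * (2Nf)^b
2Nf = (sigma_a/sigma_f')^(1/b)
2Nf = (505/829)^(1/-0.094)
2Nf = 194.99952
Nf = 97.5


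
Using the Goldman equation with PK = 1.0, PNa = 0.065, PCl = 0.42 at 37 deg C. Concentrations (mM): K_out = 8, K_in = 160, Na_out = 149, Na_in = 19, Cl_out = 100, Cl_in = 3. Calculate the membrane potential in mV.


Vm = (RT/F)*ln((PK*Ko + PNa*Nao + PCl*Cli)/(PK*Ki + PNa*Nai + PCl*Clo))
Numer = 18.945, Denom = 203.235
Vm = -63.41 mV


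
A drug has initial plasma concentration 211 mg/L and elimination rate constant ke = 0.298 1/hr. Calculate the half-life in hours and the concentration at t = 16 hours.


t_half = ln(2) / ke = 0.693147 / 0.298 = 2.326 hr
C(t) = C0 * exp(-ke*t) = 211 * exp(-0.298*16)
C(16) = 1.793 mg/L


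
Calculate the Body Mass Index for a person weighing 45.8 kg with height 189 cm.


BMI = weight / height^2
height = 189 cm = 1.89 m
BMI = 45.8 / 1.89^2
BMI = 12.82 kg/m^2


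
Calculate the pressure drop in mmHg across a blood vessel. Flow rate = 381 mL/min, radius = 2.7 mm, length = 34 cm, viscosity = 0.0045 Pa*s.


dP = 8*mu*L*Q / (pi*r^4)
Q = 381 mL/min = 6.35e-06 m^3/s
dP = 465.533 Pa = 465.533 / 133.322 mmHg = 3.492 mmHg


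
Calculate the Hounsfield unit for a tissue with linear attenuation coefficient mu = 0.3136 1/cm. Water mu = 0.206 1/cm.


HU = ((mu_tissue - mu_water) / mu_water) * 1000
HU = ((0.3136 - 0.206) / 0.206) * 1000
HU = 522.3


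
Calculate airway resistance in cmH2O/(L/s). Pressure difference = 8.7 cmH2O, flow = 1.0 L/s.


R = dP / flow
R = 8.7 / 1.0
R = 8.7 cmH2O/(L/s)


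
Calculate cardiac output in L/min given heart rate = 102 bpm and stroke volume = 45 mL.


CO = HR * SV
CO = 102 * 45 / 1000
CO = 4.59 L/min


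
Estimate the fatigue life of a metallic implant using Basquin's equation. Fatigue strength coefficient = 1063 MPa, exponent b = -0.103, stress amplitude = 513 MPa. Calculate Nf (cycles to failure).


sigma_a = sigma_f' * (2Nf)^b
2Nf = (sigma_a/sigma_f')^(1/b)
2Nf = (513/1063)^(1/-0.103)
2Nf = 1180.318
Nf = 590.2


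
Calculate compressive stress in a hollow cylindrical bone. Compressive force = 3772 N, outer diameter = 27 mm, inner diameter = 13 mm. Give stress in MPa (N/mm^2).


A = pi*(r_o^2 - r_i^2)
r_o = 13.5 mm, r_i = 6.5 mm
A = 439.823 mm^2
sigma = F/A = 3772 / 439.823
sigma = 8.576 MPa


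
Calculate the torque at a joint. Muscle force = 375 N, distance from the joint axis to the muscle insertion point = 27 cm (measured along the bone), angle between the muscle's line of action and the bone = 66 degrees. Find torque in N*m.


Torque = F * d * sin(theta)   (moment arm = d*sin(theta))
d = 27 cm = 0.27 m
Torque = 375 * 0.27 * sin(66)
Torque = 92.5 N*m


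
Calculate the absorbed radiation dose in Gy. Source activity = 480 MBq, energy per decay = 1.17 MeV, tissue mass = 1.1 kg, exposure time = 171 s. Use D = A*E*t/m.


A = 480 MBq = 4.8000e+08 Bq
E = 1.17 MeV = 1.87434e-13 J
D = A*E*t/m = 4.8000e+08*1.87434e-13*171/1.1
D = 0.01399 Gy


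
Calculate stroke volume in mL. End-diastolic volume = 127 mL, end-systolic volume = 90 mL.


SV = EDV - ESV
SV = 127 - 90
SV = 37 mL


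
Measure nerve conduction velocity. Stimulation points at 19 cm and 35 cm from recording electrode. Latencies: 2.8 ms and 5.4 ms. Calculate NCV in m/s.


Distance = (35 - 19) / 100 = 0.16 m
dt = (5.4 - 2.8) / 1000 = 0.0026 s
NCV = dist / dt = 61.54 m/s


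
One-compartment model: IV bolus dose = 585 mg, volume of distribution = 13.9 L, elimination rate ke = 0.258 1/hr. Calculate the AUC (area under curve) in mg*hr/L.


C0 = Dose/Vd = 585/13.9 = 42.0863 mg/L
AUC = C0/ke = 42.0863/0.258
AUC = 163.1 mg*hr/L


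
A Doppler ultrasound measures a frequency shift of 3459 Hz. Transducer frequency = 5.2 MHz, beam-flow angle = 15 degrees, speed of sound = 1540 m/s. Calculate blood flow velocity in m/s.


v = fd * c / (2 * f0 * cos(theta))
v = 3459 * 1540 / (2 * 5.2000e+06 * cos(15))
v = 0.5303 m/s


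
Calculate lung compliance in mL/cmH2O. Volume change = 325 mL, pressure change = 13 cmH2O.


C = dV / dP
C = 325 / 13
C = 25 mL/cmH2O


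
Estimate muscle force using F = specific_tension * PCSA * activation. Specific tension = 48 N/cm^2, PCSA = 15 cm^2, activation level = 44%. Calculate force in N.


F = sigma * PCSA * activation
F = 48 * 15 * 0.44
F = 316.8 N


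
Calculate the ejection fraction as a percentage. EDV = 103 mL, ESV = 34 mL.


SV = EDV - ESV = 103 - 34 = 69 mL
EF = SV/EDV * 100 = 69/103 * 100
EF = 66.99%


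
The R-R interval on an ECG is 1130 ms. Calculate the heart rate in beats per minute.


HR = 60 / RR_interval(s)
RR = 1130 ms = 1.13 s
HR = 60 / 1.13 = 53.1 bpm


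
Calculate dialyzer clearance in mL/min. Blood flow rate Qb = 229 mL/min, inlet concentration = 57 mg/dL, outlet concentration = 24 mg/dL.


K = Qb * (Cb_in - Cb_out) / Cb_in
K = 229 * (57 - 24) / 57
K = 132.6 mL/min


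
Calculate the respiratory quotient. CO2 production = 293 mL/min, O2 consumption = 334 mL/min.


RQ = VCO2 / VO2
RQ = 293 / 334
RQ = 0.8772


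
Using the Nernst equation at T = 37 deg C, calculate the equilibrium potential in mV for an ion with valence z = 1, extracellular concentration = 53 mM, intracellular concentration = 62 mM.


E = (RT/(zF)) * ln(C_out/C_in)
T = 37 + 273.15 = 310.15 K
E = (8.314 * 310.15 / (1 * 96485)) * ln(53/62)
E = -4.192 mV


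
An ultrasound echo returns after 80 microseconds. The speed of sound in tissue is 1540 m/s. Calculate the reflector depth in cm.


depth = c * t / 2
t = 80 us = 8.0000e-05 s
depth = 1540 * 8.0000e-05 / 2
depth = 0.0616 m = 6.16 cm


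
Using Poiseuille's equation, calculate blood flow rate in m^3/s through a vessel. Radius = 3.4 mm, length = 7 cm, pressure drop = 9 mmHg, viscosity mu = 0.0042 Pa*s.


Q = pi*r^4*dP / (8*mu*L)
r = 0.0034 m, L = 0.07 m
dP = 9 mmHg = 1199.898 Pa
Q = 2.1418e-04 m^3/s


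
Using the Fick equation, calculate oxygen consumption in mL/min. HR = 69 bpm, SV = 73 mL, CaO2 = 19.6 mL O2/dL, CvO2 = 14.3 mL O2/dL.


CO = HR*SV = 69*73/1000 = 5.037 L/min
a-v O2 diff = 19.6 - 14.3 = 5.3 mL/dL
VO2 = CO * (CaO2-CvO2) * 10 dL/L
VO2 = 5.037 * 5.3 * 10
VO2 = 267 mL/min


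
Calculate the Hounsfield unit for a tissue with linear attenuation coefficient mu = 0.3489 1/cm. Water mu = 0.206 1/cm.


HU = ((mu_tissue - mu_water) / mu_water) * 1000
HU = ((0.3489 - 0.206) / 0.206) * 1000
HU = 693.7


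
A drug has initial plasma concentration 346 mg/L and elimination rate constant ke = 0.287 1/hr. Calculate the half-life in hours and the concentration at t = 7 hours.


t_half = ln(2) / ke = 0.693147 / 0.287 = 2.415 hr
C(t) = C0 * exp(-ke*t) = 346 * exp(-0.287*7)
C(7) = 46.41 mg/L


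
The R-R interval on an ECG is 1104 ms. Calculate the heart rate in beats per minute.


HR = 60 / RR_interval(s)
RR = 1104 ms = 1.104 s
HR = 60 / 1.104 = 54.35 bpm


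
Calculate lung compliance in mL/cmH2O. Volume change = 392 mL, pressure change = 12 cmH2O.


C = dV / dP
C = 392 / 12
C = 32.67 mL/cmH2O


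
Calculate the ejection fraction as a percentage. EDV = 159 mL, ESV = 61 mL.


SV = EDV - ESV = 159 - 61 = 98 mL
EF = SV/EDV * 100 = 98/159 * 100
EF = 61.64%


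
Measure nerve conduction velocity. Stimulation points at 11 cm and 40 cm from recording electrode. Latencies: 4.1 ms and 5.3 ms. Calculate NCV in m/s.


Distance = (40 - 11) / 100 = 0.29 m
dt = (5.3 - 4.1) / 1000 = 0.0012 s
NCV = dist / dt = 241.7 m/s


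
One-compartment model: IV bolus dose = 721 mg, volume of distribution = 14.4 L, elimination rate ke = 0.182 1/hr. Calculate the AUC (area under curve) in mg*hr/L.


C0 = Dose/Vd = 721/14.4 = 50.0694 mg/L
AUC = C0/ke = 50.0694/0.182
AUC = 275.1 mg*hr/L


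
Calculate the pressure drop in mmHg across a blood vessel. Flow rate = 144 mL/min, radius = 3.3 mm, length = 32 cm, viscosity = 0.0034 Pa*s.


dP = 8*mu*L*Q / (pi*r^4)
Q = 144 mL/min = 2.4e-06 m^3/s
dP = 56.0692 Pa = 56.0692 / 133.322 mmHg = 0.4206 mmHg


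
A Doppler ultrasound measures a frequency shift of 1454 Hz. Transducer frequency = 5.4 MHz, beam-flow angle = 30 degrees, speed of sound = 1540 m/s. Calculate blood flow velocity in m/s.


v = fd * c / (2 * f0 * cos(theta))
v = 1454 * 1540 / (2 * 5.4000e+06 * cos(30))
v = 0.2394 m/s


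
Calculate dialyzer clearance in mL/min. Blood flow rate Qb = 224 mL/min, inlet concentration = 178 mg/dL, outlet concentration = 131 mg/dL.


K = Qb * (Cb_in - Cb_out) / Cb_in
K = 224 * (178 - 131) / 178
K = 59.15 mL/min


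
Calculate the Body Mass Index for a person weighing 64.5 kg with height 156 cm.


BMI = weight / height^2
height = 156 cm = 1.56 m
BMI = 64.5 / 1.56^2
BMI = 26.5 kg/m^2


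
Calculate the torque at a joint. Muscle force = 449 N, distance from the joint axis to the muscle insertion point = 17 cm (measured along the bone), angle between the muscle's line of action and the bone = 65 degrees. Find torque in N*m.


Torque = F * d * sin(theta)   (moment arm = d*sin(theta))
d = 17 cm = 0.17 m
Torque = 449 * 0.17 * sin(65)
Torque = 69.18 N*m


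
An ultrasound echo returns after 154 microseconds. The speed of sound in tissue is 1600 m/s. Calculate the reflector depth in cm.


depth = c * t / 2
t = 154 us = 1.5400e-04 s
depth = 1600 * 1.5400e-04 / 2
depth = 0.1232 m = 12.32 cm


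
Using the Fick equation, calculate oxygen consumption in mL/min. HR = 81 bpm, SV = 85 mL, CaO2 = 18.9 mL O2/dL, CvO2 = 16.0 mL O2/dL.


CO = HR*SV = 81*85/1000 = 6.885 L/min
a-v O2 diff = 18.9 - 16.0 = 2.9 mL/dL
VO2 = CO * (CaO2-CvO2) * 10 dL/L
VO2 = 6.885 * 2.9 * 10
VO2 = 199.7 mL/min


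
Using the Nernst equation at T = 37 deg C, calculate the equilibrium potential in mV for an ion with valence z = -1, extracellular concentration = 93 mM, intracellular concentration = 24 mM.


E = (RT/(zF)) * ln(C_out/C_in)
T = 37 + 273.15 = 310.15 K
E = (8.314 * 310.15 / (-1 * 96485)) * ln(93/24)
E = -36.2 mV


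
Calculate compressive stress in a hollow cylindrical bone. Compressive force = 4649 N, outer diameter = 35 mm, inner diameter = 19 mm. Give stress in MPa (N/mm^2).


A = pi*(r_o^2 - r_i^2)
r_o = 17.5 mm, r_i = 9.5 mm
A = 678.584 mm^2
sigma = F/A = 4649 / 678.584
sigma = 6.851 MPa


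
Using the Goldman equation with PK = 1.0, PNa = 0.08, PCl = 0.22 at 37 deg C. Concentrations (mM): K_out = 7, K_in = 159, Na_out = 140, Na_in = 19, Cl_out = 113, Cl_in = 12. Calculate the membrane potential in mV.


Vm = (RT/F)*ln((PK*Ko + PNa*Nao + PCl*Cli)/(PK*Ki + PNa*Nai + PCl*Clo))
Numer = 20.84, Denom = 185.38
Vm = -58.41 mV


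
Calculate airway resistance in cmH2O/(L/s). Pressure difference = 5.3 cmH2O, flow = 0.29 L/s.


R = dP / flow
R = 5.3 / 0.29
R = 18.28 cmH2O/(L/s)


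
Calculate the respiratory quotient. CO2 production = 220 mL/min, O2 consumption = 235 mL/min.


RQ = VCO2 / VO2
RQ = 220 / 235
RQ = 0.9362


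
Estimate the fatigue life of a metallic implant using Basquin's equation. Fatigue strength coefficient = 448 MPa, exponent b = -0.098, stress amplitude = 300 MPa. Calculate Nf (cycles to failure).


sigma_a = sigma_f' * (2Nf)^b
2Nf = (sigma_a/sigma_f')^(1/b)
2Nf = (300/448)^(1/-0.098)
2Nf = 59.856289
Nf = 29.93


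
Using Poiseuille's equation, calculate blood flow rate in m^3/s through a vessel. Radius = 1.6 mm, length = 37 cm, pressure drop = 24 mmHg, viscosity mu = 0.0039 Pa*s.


Q = pi*r^4*dP / (8*mu*L)
r = 0.0016 m, L = 0.37 m
dP = 24 mmHg = 3199.728 Pa
Q = 5.7067e-06 m^3/s


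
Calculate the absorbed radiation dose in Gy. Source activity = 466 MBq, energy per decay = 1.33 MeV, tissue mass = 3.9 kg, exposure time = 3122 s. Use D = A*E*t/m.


A = 466 MBq = 4.6600e+08 Bq
E = 1.33 MeV = 2.13066e-13 J
D = A*E*t/m = 4.6600e+08*2.13066e-13*3122/3.9
D = 0.07948 Gy


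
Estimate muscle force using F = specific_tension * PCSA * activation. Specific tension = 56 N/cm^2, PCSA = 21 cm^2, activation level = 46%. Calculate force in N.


F = sigma * PCSA * activation
F = 56 * 21 * 0.46
F = 541 N


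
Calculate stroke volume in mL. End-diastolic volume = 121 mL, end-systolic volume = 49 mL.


SV = EDV - ESV
SV = 121 - 49
SV = 72 mL


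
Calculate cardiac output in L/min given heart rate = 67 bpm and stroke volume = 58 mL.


CO = HR * SV
CO = 67 * 58 / 1000
CO = 3.886 L/min


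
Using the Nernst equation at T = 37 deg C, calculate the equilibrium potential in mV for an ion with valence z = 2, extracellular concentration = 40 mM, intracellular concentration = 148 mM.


E = (RT/(zF)) * ln(C_out/C_in)
T = 37 + 273.15 = 310.15 K
E = (8.314 * 310.15 / (2 * 96485)) * ln(40/148)
E = -17.48 mV


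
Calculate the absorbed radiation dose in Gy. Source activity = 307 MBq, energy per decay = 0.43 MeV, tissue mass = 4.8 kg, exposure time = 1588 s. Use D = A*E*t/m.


A = 307 MBq = 3.0700e+08 Bq
E = 0.43 MeV = 6.8886e-14 J
D = A*E*t/m = 3.0700e+08*6.8886e-14*1588/4.8
D = 0.006996 Gy


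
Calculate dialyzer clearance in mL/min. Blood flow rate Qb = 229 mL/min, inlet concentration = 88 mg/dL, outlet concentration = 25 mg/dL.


K = Qb * (Cb_in - Cb_out) / Cb_in
K = 229 * (88 - 25) / 88
K = 163.9 mL/min


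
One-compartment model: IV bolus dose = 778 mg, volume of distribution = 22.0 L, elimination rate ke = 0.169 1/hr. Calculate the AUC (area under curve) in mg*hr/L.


C0 = Dose/Vd = 778/22.0 = 35.3636 mg/L
AUC = C0/ke = 35.3636/0.169
AUC = 209.3 mg*hr/L


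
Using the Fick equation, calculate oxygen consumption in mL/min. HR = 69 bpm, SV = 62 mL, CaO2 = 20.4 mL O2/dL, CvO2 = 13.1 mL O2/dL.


CO = HR*SV = 69*62/1000 = 4.278 L/min
a-v O2 diff = 20.4 - 13.1 = 7.3 mL/dL
VO2 = CO * (CaO2-CvO2) * 10 dL/L
VO2 = 4.278 * 7.3 * 10
VO2 = 312.3 mL/min


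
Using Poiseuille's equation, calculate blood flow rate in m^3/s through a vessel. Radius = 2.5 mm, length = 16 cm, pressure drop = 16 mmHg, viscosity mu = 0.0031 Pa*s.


Q = pi*r^4*dP / (8*mu*L)
r = 0.0025 m, L = 0.16 m
dP = 16 mmHg = 2133.152 Pa
Q = 6.5972e-05 m^3/s


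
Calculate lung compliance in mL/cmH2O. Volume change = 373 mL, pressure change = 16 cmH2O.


C = dV / dP
C = 373 / 16
C = 23.31 mL/cmH2O


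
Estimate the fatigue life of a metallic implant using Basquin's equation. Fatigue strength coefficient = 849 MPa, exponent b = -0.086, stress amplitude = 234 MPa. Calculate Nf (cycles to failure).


sigma_a = sigma_f' * (2Nf)^b
2Nf = (sigma_a/sigma_f')^(1/b)
2Nf = (234/849)^(1/-0.086)
2Nf = 3221399.4
Nf = 1.6107e+06


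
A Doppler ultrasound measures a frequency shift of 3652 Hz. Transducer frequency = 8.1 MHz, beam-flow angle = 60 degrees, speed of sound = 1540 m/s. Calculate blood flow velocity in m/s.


v = fd * c / (2 * f0 * cos(theta))
v = 3652 * 1540 / (2 * 8.1000e+06 * cos(60))
v = 0.6943 m/s


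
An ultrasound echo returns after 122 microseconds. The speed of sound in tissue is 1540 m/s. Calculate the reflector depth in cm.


depth = c * t / 2
t = 122 us = 1.2200e-04 s
depth = 1540 * 1.2200e-04 / 2
depth = 0.09394 m = 9.394 cm


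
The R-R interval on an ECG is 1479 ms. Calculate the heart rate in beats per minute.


HR = 60 / RR_interval(s)
RR = 1479 ms = 1.479 s
HR = 60 / 1.479 = 40.57 bpm


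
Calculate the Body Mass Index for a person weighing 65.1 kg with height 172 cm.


BMI = weight / height^2
height = 172 cm = 1.72 m
BMI = 65.1 / 1.72^2
BMI = 22.01 kg/m^2


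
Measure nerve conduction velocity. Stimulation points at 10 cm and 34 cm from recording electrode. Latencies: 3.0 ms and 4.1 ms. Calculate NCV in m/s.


Distance = (34 - 10) / 100 = 0.24 m
dt = (4.1 - 3.0) / 1000 = 0.0011 s
NCV = dist / dt = 218.2 m/s


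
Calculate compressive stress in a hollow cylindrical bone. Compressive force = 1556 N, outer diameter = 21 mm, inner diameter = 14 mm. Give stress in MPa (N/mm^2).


A = pi*(r_o^2 - r_i^2)
r_o = 10.5 mm, r_i = 7 mm
A = 192.423 mm^2
sigma = F/A = 1556 / 192.423
sigma = 8.086 MPa


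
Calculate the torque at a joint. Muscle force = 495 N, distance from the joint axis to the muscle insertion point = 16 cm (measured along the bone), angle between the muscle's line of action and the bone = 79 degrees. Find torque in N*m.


Torque = F * d * sin(theta)   (moment arm = d*sin(theta))
d = 16 cm = 0.16 m
Torque = 495 * 0.16 * sin(79)
Torque = 77.74 N*m


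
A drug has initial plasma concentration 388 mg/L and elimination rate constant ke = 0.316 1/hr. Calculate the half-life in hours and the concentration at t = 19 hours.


t_half = ln(2) / ke = 0.693147 / 0.316 = 2.194 hr
C(t) = C0 * exp(-ke*t) = 388 * exp(-0.316*19)
C(19) = 0.9579 mg/L


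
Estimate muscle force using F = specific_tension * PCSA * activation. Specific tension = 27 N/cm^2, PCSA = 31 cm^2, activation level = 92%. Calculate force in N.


F = sigma * PCSA * activation
F = 27 * 31 * 0.92
F = 770 N


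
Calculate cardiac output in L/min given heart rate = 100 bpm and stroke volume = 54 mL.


CO = HR * SV
CO = 100 * 54 / 1000
CO = 5.4 L/min


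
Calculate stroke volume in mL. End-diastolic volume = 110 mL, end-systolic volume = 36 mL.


SV = EDV - ESV
SV = 110 - 36
SV = 74 mL


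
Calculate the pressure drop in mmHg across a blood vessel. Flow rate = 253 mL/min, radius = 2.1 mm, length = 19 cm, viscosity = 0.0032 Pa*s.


dP = 8*mu*L*Q / (pi*r^4)
Q = 253 mL/min = 4.21667e-06 m^3/s
dP = 335.688 Pa = 335.688 / 133.322 mmHg = 2.518 mmHg


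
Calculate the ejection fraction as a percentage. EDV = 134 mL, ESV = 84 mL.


SV = EDV - ESV = 134 - 84 = 50 mL
EF = SV/EDV * 100 = 50/134 * 100
EF = 37.31%


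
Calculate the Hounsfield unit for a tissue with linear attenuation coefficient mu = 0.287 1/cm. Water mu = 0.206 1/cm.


HU = ((mu_tissue - mu_water) / mu_water) * 1000
HU = ((0.287 - 0.206) / 0.206) * 1000
HU = 393.2


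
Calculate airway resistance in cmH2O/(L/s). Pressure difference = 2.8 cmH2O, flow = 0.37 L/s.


R = dP / flow
R = 2.8 / 0.37
R = 7.568 cmH2O/(L/s)


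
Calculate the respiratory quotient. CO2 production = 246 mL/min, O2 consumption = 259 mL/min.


RQ = VCO2 / VO2
RQ = 246 / 259
RQ = 0.9498


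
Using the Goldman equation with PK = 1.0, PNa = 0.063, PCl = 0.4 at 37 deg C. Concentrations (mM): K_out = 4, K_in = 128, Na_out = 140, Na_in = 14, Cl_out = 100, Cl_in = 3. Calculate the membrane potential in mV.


Vm = (RT/F)*ln((PK*Ko + PNa*Nao + PCl*Cli)/(PK*Ki + PNa*Nai + PCl*Clo))
Numer = 14.02, Denom = 168.882
Vm = -66.51 mV


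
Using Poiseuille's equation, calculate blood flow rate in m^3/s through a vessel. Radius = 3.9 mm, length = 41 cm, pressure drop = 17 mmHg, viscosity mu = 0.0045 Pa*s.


Q = pi*r^4*dP / (8*mu*L)
r = 0.0039 m, L = 0.41 m
dP = 17 mmHg = 2266.474 Pa
Q = 1.1160e-04 m^3/s


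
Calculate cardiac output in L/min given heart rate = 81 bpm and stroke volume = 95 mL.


CO = HR * SV
CO = 81 * 95 / 1000
CO = 7.695 L/min


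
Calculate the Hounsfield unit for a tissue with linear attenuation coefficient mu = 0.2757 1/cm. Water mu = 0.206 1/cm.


HU = ((mu_tissue - mu_water) / mu_water) * 1000
HU = ((0.2757 - 0.206) / 0.206) * 1000
HU = 338.3


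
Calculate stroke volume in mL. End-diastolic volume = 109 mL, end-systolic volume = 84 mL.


SV = EDV - ESV
SV = 109 - 84
SV = 25 mL


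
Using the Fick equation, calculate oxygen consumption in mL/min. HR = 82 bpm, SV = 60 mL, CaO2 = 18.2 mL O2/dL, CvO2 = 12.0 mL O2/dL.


CO = HR*SV = 82*60/1000 = 4.92 L/min
a-v O2 diff = 18.2 - 12.0 = 6.2 mL/dL
VO2 = CO * (CaO2-CvO2) * 10 dL/L
VO2 = 4.92 * 6.2 * 10
VO2 = 305 mL/min


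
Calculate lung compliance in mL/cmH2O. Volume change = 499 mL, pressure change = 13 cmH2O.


C = dV / dP
C = 499 / 13
C = 38.38 mL/cmH2O


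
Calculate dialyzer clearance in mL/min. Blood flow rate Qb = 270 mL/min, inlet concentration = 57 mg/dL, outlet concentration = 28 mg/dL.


K = Qb * (Cb_in - Cb_out) / Cb_in
K = 270 * (57 - 28) / 57
K = 137.4 mL/min


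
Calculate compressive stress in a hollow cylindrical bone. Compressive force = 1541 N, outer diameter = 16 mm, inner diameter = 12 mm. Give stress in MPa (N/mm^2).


A = pi*(r_o^2 - r_i^2)
r_o = 8 mm, r_i = 6 mm
A = 87.9646 mm^2
sigma = F/A = 1541 / 87.9646
sigma = 17.52 MPa


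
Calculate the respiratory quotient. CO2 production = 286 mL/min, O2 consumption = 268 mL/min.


RQ = VCO2 / VO2
RQ = 286 / 268
RQ = 1.067


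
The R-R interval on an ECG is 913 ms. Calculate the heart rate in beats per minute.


HR = 60 / RR_interval(s)
RR = 913 ms = 0.913 s
HR = 60 / 0.913 = 65.72 bpm


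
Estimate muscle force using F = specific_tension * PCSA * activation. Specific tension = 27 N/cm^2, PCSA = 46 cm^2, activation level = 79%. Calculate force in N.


F = sigma * PCSA * activation
F = 27 * 46 * 0.79
F = 981.2 N


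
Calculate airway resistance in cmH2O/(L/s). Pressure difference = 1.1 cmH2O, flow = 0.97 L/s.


R = dP / flow
R = 1.1 / 0.97
R = 1.134 cmH2O/(L/s)


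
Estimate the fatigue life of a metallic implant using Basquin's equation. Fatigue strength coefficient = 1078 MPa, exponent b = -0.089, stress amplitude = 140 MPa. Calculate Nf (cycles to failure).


sigma_a = sigma_f' * (2Nf)^b
2Nf = (sigma_a/sigma_f')^(1/b)
2Nf = (140/1078)^(1/-0.089)
2Nf = 9.132085e+09
Nf = 4.5660e+09


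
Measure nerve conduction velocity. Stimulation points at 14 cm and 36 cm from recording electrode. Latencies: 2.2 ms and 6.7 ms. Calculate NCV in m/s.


Distance = (36 - 14) / 100 = 0.22 m
dt = (6.7 - 2.2) / 1000 = 0.0045 s
NCV = dist / dt = 48.89 m/s


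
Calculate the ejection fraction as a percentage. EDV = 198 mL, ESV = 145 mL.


SV = EDV - ESV = 198 - 145 = 53 mL
EF = SV/EDV * 100 = 53/198 * 100
EF = 26.77%


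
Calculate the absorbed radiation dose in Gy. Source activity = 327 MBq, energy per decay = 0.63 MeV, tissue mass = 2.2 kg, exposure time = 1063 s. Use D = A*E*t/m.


A = 327 MBq = 3.2700e+08 Bq
E = 0.63 MeV = 1.00926e-13 J
D = A*E*t/m = 3.2700e+08*1.00926e-13*1063/2.2
D = 0.01595 Gy


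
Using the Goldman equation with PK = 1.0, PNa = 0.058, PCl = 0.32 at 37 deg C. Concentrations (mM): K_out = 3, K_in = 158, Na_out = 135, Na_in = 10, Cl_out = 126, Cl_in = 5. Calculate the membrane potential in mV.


Vm = (RT/F)*ln((PK*Ko + PNa*Nao + PCl*Cli)/(PK*Ki + PNa*Nai + PCl*Clo))
Numer = 12.43, Denom = 198.9
Vm = -74.1 mV


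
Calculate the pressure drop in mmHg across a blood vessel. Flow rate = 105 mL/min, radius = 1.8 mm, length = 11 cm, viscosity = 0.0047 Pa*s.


dP = 8*mu*L*Q / (pi*r^4)
Q = 105 mL/min = 1.75e-06 m^3/s
dP = 219.472 Pa = 219.472 / 133.322 mmHg = 1.646 mmHg


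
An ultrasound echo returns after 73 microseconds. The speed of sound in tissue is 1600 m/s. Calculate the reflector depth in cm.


depth = c * t / 2
t = 73 us = 7.3000e-05 s
depth = 1600 * 7.3000e-05 / 2
depth = 0.0584 m = 5.84 cm


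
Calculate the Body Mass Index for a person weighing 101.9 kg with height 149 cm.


BMI = weight / height^2
height = 149 cm = 1.49 m
BMI = 101.9 / 1.49^2
BMI = 45.9 kg/m^2


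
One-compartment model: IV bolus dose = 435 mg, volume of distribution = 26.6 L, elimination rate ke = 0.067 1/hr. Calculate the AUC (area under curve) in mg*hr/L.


C0 = Dose/Vd = 435/26.6 = 16.3534 mg/L
AUC = C0/ke = 16.3534/0.067
AUC = 244.1 mg*hr/L


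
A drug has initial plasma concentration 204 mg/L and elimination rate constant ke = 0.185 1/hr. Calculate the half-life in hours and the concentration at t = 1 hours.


t_half = ln(2) / ke = 0.693147 / 0.185 = 3.747 hr
C(t) = C0 * exp(-ke*t) = 204 * exp(-0.185*1)
C(1) = 169.5 mg/L


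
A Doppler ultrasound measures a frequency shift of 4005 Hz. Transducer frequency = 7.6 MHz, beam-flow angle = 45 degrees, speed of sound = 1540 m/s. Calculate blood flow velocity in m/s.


v = fd * c / (2 * f0 * cos(theta))
v = 4005 * 1540 / (2 * 7.6000e+06 * cos(45))
v = 0.5738 m/s


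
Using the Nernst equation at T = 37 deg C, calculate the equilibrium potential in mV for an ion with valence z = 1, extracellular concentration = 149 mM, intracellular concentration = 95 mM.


E = (RT/(zF)) * ln(C_out/C_in)
T = 37 + 273.15 = 310.15 K
E = (8.314 * 310.15 / (1 * 96485)) * ln(149/95)
E = 12.03 mV


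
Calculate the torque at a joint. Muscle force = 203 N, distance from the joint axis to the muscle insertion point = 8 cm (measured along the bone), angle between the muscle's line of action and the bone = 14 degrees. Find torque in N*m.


Torque = F * d * sin(theta)   (moment arm = d*sin(theta))
d = 8 cm = 0.08 m
Torque = 203 * 0.08 * sin(14)
Torque = 3.929 N*m


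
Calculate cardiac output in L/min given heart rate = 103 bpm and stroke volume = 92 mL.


CO = HR * SV
CO = 103 * 92 / 1000
CO = 9.476 L/min


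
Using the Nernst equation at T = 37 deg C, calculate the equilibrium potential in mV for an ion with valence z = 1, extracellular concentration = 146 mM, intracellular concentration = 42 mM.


E = (RT/(zF)) * ln(C_out/C_in)
T = 37 + 273.15 = 310.15 K
E = (8.314 * 310.15 / (1 * 96485)) * ln(146/42)
E = 33.3 mV


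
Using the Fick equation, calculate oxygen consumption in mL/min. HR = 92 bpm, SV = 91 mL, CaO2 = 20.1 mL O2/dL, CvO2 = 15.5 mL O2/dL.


CO = HR*SV = 92*91/1000 = 8.372 L/min
a-v O2 diff = 20.1 - 15.5 = 4.6 mL/dL
VO2 = CO * (CaO2-CvO2) * 10 dL/L
VO2 = 8.372 * 4.6 * 10
VO2 = 385.1 mL/min


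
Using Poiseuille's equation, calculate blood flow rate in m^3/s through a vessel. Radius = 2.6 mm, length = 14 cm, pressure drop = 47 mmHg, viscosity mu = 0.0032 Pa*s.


Q = pi*r^4*dP / (8*mu*L)
r = 0.0026 m, L = 0.14 m
dP = 47 mmHg = 6266.134 Pa
Q = 2.5100e-04 m^3/s


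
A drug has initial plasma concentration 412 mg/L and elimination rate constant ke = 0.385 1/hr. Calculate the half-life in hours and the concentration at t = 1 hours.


t_half = ln(2) / ke = 0.693147 / 0.385 = 1.8 hr
C(t) = C0 * exp(-ke*t) = 412 * exp(-0.385*1)
C(1) = 280.3 mg/L


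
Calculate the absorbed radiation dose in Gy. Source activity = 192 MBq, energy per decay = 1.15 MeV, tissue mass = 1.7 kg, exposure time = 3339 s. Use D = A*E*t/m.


A = 192 MBq = 1.9200e+08 Bq
E = 1.15 MeV = 1.8423e-13 J
D = A*E*t/m = 1.9200e+08*1.8423e-13*3339/1.7
D = 0.06948 Gy


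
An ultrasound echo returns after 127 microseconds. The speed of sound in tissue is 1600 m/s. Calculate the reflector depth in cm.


depth = c * t / 2
t = 127 us = 1.2700e-04 s
depth = 1600 * 1.2700e-04 / 2
depth = 0.1016 m = 10.16 cm


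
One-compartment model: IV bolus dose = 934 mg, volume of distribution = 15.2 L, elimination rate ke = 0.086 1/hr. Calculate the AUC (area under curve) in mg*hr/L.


C0 = Dose/Vd = 934/15.2 = 61.4474 mg/L
AUC = C0/ke = 61.4474/0.086
AUC = 714.5 mg*hr/L


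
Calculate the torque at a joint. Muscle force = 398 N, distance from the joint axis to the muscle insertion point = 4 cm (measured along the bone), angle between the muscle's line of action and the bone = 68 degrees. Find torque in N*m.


Torque = F * d * sin(theta)   (moment arm = d*sin(theta))
d = 4 cm = 0.04 m
Torque = 398 * 0.04 * sin(68)
Torque = 14.76 N*m


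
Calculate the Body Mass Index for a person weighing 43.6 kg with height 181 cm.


BMI = weight / height^2
height = 181 cm = 1.81 m
BMI = 43.6 / 1.81^2
BMI = 13.31 kg/m^2


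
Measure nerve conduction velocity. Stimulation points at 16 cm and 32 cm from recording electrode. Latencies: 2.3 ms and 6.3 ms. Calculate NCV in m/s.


Distance = (32 - 16) / 100 = 0.16 m
dt = (6.3 - 2.3) / 1000 = 0.004 s
NCV = dist / dt = 40 m/s


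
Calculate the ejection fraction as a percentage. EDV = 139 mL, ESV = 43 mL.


SV = EDV - ESV = 139 - 43 = 96 mL
EF = SV/EDV * 100 = 96/139 * 100
EF = 69.06%


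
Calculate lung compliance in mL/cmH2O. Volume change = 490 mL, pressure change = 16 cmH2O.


C = dV / dP
C = 490 / 16
C = 30.62 mL/cmH2O


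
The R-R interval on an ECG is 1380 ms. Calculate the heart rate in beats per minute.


HR = 60 / RR_interval(s)
RR = 1380 ms = 1.38 s
HR = 60 / 1.38 = 43.48 bpm


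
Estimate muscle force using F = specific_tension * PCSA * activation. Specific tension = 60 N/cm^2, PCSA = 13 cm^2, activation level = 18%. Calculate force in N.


F = sigma * PCSA * activation
F = 60 * 13 * 0.18
F = 140.4 N


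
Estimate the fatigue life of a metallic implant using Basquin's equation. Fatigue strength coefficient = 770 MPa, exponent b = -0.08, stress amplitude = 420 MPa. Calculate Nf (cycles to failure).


sigma_a = sigma_f' * (2Nf)^b
2Nf = (sigma_a/sigma_f')^(1/b)
2Nf = (420/770)^(1/-0.08)
2Nf = 1952.1713
Nf = 976.1


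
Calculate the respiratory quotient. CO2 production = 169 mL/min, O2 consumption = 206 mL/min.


RQ = VCO2 / VO2
RQ = 169 / 206
RQ = 0.8204


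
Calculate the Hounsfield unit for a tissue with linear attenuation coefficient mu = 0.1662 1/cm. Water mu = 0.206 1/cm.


HU = ((mu_tissue - mu_water) / mu_water) * 1000
HU = ((0.1662 - 0.206) / 0.206) * 1000
HU = -193.2


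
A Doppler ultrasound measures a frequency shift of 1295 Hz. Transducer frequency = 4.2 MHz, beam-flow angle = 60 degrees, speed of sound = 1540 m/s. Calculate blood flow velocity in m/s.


v = fd * c / (2 * f0 * cos(theta))
v = 1295 * 1540 / (2 * 4.2000e+06 * cos(60))
v = 0.4748 m/s


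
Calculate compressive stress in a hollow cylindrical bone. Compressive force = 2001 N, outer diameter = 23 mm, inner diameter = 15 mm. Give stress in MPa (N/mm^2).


A = pi*(r_o^2 - r_i^2)
r_o = 11.5 mm, r_i = 7.5 mm
A = 238.761 mm^2
sigma = F/A = 2001 / 238.761
sigma = 8.381 MPa


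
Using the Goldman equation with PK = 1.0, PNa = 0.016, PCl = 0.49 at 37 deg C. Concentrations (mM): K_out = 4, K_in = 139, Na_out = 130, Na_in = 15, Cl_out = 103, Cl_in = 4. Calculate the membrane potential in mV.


Vm = (RT/F)*ln((PK*Ko + PNa*Nao + PCl*Cli)/(PK*Ki + PNa*Nai + PCl*Clo))
Numer = 8.04, Denom = 189.71
Vm = -84.48 mV


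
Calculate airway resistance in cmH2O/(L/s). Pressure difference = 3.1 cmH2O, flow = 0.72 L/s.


R = dP / flow
R = 3.1 / 0.72
R = 4.306 cmH2O/(L/s)


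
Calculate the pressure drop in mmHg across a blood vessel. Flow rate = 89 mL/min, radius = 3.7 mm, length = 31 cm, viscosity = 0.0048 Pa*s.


dP = 8*mu*L*Q / (pi*r^4)
Q = 89 mL/min = 1.48333e-06 m^3/s
dP = 29.9898 Pa = 29.9898 / 133.322 mmHg = 0.2249 mmHg


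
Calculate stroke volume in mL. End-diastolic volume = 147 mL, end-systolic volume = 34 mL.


SV = EDV - ESV
SV = 147 - 34
SV = 113 mL


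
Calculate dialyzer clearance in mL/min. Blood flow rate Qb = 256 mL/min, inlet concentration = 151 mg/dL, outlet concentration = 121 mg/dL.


K = Qb * (Cb_in - Cb_out) / Cb_in
K = 256 * (151 - 121) / 151
K = 50.86 mL/min


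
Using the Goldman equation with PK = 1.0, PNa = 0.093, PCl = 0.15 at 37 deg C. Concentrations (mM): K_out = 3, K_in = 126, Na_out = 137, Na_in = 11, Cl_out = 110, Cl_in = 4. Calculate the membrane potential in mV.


Vm = (RT/F)*ln((PK*Ko + PNa*Nao + PCl*Cli)/(PK*Ki + PNa*Nai + PCl*Clo))
Numer = 16.341, Denom = 143.523
Vm = -58.07 mV


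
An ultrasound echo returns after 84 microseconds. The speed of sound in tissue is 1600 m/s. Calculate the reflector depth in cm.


depth = c * t / 2
t = 84 us = 8.4000e-05 s
depth = 1600 * 8.4000e-05 / 2
depth = 0.0672 m = 6.72 cm


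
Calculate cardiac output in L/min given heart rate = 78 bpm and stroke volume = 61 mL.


CO = HR * SV
CO = 78 * 61 / 1000
CO = 4.758 L/min


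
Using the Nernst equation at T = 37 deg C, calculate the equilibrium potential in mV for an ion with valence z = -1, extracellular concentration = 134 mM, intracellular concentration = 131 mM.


E = (RT/(zF)) * ln(C_out/C_in)
T = 37 + 273.15 = 310.15 K
E = (8.314 * 310.15 / (-1 * 96485)) * ln(134/131)
E = -0.6051 mV


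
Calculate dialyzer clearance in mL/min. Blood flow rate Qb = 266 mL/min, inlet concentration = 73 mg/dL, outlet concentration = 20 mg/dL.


K = Qb * (Cb_in - Cb_out) / Cb_in
K = 266 * (73 - 20) / 73
K = 193.1 mL/min


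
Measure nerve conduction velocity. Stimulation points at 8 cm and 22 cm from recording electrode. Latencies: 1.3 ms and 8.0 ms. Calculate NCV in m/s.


Distance = (22 - 8) / 100 = 0.14 m
dt = (8.0 - 1.3) / 1000 = 0.0067 s
NCV = dist / dt = 20.9 m/s


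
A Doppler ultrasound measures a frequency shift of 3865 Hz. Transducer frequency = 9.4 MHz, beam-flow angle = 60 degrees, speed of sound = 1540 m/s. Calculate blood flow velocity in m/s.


v = fd * c / (2 * f0 * cos(theta))
v = 3865 * 1540 / (2 * 9.4000e+06 * cos(60))
v = 0.6332 m/s


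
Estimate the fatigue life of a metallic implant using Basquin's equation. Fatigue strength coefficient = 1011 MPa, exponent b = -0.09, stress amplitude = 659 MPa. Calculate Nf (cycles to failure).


sigma_a = sigma_f' * (2Nf)^b
2Nf = (sigma_a/sigma_f')^(1/b)
2Nf = (659/1011)^(1/-0.09)
2Nf = 116.19164
Nf = 58.1


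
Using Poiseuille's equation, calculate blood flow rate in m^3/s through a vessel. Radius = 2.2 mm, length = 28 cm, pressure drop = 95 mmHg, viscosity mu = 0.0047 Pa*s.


Q = pi*r^4*dP / (8*mu*L)
r = 0.0022 m, L = 0.28 m
dP = 95 mmHg = 12665.59 Pa
Q = 8.8536e-05 m^3/s


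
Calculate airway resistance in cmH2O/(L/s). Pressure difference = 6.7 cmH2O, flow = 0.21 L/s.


R = dP / flow
R = 6.7 / 0.21
R = 31.9 cmH2O/(L/s)


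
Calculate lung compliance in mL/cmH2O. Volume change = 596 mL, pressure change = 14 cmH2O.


C = dV / dP
C = 596 / 14
C = 42.57 mL/cmH2O


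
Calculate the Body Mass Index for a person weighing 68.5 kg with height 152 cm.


BMI = weight / height^2
height = 152 cm = 1.52 m
BMI = 68.5 / 1.52^2
BMI = 29.65 kg/m^2


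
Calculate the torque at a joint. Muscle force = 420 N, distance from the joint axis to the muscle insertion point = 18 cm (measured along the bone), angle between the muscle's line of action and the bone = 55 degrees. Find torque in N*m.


Torque = F * d * sin(theta)   (moment arm = d*sin(theta))
d = 18 cm = 0.18 m
Torque = 420 * 0.18 * sin(55)
Torque = 61.93 N*m


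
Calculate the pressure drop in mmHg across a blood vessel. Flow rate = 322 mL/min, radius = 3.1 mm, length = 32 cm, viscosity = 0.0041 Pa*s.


dP = 8*mu*L*Q / (pi*r^4)
Q = 322 mL/min = 5.36667e-06 m^3/s
dP = 194.148 Pa = 194.148 / 133.322 mmHg = 1.456 mmHg


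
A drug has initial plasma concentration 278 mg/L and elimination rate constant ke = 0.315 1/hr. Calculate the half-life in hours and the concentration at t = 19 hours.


t_half = ln(2) / ke = 0.693147 / 0.315 = 2.2 hr
C(t) = C0 * exp(-ke*t) = 278 * exp(-0.315*19)
C(19) = 0.6995 mg/L


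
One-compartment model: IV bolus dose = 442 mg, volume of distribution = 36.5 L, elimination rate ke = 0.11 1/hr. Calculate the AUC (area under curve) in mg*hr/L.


C0 = Dose/Vd = 442/36.5 = 12.1096 mg/L
AUC = C0/ke = 12.1096/0.11
AUC = 110.1 mg*hr/L


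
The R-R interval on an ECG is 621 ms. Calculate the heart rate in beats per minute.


HR = 60 / RR_interval(s)
RR = 621 ms = 0.621 s
HR = 60 / 0.621 = 96.62 bpm
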